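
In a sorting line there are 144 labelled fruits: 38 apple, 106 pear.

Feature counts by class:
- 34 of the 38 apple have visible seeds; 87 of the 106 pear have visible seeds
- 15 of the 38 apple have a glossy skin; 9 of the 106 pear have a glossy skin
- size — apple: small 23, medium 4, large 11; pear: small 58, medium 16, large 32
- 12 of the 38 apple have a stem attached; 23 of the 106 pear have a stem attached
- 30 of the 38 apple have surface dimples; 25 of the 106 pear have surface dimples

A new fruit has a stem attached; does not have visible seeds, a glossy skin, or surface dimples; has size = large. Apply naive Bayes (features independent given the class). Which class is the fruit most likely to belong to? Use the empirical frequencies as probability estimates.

apple: (38/144) × (4/38) × (23/38) × (11/38) × (12/38) × (8/38) ≈ 0.00032356
pear: (106/144) × (19/106) × (97/106) × (32/106) × (23/106) × (81/106) ≈ 0.00604369
Highest score → pear.

pear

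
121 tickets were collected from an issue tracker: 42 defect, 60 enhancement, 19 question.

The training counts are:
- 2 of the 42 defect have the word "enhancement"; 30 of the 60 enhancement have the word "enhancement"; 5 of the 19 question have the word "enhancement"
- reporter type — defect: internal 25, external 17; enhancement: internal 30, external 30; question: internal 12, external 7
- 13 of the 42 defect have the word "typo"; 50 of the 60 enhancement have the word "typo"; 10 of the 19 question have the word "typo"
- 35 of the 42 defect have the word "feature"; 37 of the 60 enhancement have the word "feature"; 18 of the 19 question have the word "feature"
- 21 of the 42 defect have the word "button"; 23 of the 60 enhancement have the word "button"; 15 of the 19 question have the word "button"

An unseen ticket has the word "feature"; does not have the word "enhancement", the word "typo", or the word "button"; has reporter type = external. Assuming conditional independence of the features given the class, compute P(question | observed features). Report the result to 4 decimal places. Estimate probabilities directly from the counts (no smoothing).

defect: (42/121) × (40/42) × (17/42) × (29/42) × (35/42) × (21/42) ≈ 0.0384957
enhancement: (60/121) × (30/60) × (30/60) × (10/60) × (37/60) × (37/60) ≈ 0.00785698
question: (19/121) × (14/19) × (7/19) × (9/19) × (18/19) × (4/19) ≈ 0.00402718
P(question | x) = 0.00402718 / 0.05037986 ≈ 0.0799

0.0799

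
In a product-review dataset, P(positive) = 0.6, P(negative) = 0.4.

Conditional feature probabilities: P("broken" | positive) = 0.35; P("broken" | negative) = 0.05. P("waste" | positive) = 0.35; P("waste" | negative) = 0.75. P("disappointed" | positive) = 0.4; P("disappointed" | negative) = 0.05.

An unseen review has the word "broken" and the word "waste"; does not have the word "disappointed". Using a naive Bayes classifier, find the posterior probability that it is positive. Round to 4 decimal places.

positive: 0.6 × 0.35 × 0.35 × (1−0.4) = 0.0441
negative: 0.4 × 0.05 × 0.75 × (1−0.05) = 0.01425
P(positive | x) = 0.0441 / 0.05835 ≈ 0.7558

0.7558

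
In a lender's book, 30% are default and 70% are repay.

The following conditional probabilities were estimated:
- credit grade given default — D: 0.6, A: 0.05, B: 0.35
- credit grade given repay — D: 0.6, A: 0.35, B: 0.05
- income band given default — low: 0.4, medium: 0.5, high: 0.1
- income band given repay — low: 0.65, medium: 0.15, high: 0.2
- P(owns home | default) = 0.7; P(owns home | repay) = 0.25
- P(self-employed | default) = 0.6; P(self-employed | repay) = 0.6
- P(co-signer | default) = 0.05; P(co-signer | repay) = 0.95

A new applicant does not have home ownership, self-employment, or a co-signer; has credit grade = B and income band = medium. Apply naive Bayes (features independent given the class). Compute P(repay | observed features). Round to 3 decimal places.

default: 0.3 × 0.35 × 0.5 × (1−0.7) × (1−0.6) × (1−0.05) = 0.005985
repay: 0.7 × 0.05 × 0.15 × (1−0.25) × (1−0.6) × (1−0.95) = 0.00007875
P(repay | x) = 0.00007875 / 0.00606375 ≈ 0.013

0.013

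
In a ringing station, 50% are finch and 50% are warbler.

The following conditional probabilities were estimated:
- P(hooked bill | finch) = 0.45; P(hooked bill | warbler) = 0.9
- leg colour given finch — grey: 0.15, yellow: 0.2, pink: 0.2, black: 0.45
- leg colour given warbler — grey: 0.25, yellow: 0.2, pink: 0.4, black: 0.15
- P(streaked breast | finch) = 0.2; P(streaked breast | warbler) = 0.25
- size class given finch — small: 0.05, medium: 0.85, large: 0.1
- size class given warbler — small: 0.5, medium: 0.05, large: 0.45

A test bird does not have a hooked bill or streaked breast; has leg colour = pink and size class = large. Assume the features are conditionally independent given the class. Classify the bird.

finch: 0.5 × (1−0.45) × 0.2 × (1−0.2) × 0.1 = 0.0044
warbler: 0.5 × (1−0.9) × 0.4 × (1−0.25) × 0.45 = 0.00675
Highest score → warbler.

warbler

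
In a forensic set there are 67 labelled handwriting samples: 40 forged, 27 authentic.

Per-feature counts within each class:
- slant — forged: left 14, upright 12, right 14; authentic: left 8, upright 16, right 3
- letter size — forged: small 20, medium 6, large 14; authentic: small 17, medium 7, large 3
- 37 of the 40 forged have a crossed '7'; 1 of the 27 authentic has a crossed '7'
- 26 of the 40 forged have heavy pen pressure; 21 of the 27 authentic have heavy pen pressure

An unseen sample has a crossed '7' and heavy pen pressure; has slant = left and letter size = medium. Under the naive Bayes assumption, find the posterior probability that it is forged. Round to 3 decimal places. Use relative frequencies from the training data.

forged: (40/67) × (14/40) × (6/40) × (37/40) × (26/40) ≈ 0.0188451
authentic: (27/67) × (8/27) × (7/27) × (1/27) × (21/27) ≈ 0.000891746
P(forged | x) = 0.0188451 / 0.019736846 ≈ 0.955

0.955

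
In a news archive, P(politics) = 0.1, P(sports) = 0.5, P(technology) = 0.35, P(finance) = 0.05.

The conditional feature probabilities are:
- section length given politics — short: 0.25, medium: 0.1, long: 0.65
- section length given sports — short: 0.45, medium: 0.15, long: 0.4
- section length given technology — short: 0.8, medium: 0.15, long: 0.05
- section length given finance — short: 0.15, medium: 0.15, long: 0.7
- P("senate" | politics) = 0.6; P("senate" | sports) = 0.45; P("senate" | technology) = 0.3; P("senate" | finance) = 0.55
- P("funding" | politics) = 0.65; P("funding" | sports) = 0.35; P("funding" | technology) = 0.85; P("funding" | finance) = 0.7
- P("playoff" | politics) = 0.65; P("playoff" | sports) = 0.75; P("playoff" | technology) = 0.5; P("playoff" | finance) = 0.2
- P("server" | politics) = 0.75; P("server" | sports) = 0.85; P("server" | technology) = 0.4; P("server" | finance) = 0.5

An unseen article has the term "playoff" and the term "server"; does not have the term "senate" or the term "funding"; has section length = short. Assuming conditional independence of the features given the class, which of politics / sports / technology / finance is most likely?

politics: 0.1 × 0.25 × (1−0.6) × (1−0.65) × 0.65 × 0.75 = 0.00170625
sports: 0.5 × 0.45 × (1−0.45) × (1−0.35) × 0.75 × 0.85 = 0.05127890625
technology: 0.35 × 0.8 × (1−0.3) × (1−0.85) × 0.5 × 0.4 = 0.00588
finance: 0.05 × 0.15 × (1−0.55) × (1−0.7) × 0.2 × 0.5 = 0.00010125
Highest score → sports.

sports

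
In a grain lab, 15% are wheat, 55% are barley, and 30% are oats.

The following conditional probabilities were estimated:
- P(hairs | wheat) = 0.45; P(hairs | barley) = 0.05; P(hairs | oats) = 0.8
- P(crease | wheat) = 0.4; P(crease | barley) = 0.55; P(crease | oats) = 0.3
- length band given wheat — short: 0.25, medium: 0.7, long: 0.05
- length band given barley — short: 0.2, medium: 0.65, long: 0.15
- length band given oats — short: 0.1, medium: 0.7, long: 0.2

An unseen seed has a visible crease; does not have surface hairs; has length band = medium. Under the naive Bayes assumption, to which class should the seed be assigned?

barley

wheat: 0.15 × (1−0.45) × 0.4 × 0.7 = 0.0231
barley: 0.55 × (1−0.05) × 0.55 × 0.65 = 0.18679375
oats: 0.3 × (1−0.8) × 0.3 × 0.7 = 0.0126
Highest score → barley.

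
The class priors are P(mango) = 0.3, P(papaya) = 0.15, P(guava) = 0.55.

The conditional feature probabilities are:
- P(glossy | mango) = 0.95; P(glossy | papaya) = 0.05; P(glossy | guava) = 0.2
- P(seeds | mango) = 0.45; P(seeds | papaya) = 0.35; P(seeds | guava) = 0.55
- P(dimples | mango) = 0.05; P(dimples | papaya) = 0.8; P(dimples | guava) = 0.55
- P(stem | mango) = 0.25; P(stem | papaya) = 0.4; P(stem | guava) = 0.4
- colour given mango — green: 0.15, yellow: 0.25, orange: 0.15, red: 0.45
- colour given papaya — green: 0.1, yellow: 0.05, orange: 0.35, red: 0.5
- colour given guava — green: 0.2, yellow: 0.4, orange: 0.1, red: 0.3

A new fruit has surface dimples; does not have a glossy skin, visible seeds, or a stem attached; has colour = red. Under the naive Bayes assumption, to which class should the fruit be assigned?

papaya

mango: 0.3 × (1−0.95) × (1−0.45) × 0.05 × (1−0.25) × 0.45 = 0.00013921875
papaya: 0.15 × (1−0.05) × (1−0.35) × 0.8 × (1−0.4) × 0.5 = 0.02223
guava: 0.55 × (1−0.2) × (1−0.55) × 0.55 × (1−0.4) × 0.3 = 0.019602
Highest score → papaya.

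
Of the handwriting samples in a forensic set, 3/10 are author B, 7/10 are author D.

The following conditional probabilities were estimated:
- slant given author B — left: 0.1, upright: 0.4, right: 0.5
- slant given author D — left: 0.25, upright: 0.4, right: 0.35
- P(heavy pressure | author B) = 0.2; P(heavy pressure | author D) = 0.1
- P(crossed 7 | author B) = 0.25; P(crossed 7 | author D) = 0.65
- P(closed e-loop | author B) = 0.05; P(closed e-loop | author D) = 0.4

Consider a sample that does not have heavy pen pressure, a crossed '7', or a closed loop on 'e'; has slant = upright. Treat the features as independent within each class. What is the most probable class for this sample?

author B: 0.3 × 0.4 × (1−0.2) × (1−0.25) × (1−0.05) = 0.0684
author D: 0.7 × 0.4 × (1−0.1) × (1−0.65) × (1−0.4) = 0.05292
Highest score → author B.

author B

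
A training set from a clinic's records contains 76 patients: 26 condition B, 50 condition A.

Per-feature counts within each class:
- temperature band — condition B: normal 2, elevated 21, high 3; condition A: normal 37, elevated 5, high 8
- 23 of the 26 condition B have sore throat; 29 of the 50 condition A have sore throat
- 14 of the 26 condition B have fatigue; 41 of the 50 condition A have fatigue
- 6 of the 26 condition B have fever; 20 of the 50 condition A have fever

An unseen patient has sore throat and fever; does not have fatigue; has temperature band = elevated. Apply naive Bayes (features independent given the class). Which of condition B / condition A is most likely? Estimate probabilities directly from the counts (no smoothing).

condition B: (26/76) × (21/26) × (23/26) × (12/26) × (6/26) ≈ 0.0260343
condition A: (50/76) × (5/50) × (29/50) × (9/50) × (20/50) ≈ 0.00274737
Highest score → condition B.

condition B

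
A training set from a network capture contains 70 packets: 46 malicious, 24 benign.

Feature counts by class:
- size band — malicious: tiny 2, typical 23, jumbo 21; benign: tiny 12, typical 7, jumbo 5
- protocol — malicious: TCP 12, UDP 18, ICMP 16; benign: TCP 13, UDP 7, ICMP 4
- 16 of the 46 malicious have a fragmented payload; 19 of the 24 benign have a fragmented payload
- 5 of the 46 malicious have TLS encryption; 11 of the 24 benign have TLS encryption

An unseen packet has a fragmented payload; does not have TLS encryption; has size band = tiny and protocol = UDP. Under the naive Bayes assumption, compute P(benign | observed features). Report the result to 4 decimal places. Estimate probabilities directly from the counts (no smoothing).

0.8608

malicious: (46/70) × (2/46) × (18/46) × (16/46) × (41/46) ≈ 0.00346605
benign: (24/70) × (12/24) × (7/24) × (19/24) × (13/24) ≈ 0.021441
P(benign | x) = 0.021441 / 0.02490705 ≈ 0.8608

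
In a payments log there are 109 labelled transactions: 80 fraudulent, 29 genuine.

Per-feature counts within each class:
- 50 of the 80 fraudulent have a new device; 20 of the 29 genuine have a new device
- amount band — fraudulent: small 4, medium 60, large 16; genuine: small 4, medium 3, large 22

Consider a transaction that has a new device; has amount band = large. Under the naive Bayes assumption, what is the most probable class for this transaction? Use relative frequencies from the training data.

fraudulent: (80/109) × (50/80) × (16/80) ≈ 0.0917431
genuine: (29/109) × (20/29) × (22/29) ≈ 0.139196
Highest score → genuine.

genuine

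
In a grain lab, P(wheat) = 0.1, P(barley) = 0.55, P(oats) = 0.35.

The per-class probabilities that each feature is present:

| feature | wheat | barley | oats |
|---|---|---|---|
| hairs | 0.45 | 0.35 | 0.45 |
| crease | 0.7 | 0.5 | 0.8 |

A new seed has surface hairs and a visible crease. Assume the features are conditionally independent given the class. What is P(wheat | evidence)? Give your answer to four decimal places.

wheat: 0.1 × 0.45 × 0.7 = 0.0315
barley: 0.55 × 0.35 × 0.5 = 0.09625
oats: 0.35 × 0.45 × 0.8 = 0.126
P(wheat | x) = 0.0315 / 0.25375 ≈ 0.1241

0.1241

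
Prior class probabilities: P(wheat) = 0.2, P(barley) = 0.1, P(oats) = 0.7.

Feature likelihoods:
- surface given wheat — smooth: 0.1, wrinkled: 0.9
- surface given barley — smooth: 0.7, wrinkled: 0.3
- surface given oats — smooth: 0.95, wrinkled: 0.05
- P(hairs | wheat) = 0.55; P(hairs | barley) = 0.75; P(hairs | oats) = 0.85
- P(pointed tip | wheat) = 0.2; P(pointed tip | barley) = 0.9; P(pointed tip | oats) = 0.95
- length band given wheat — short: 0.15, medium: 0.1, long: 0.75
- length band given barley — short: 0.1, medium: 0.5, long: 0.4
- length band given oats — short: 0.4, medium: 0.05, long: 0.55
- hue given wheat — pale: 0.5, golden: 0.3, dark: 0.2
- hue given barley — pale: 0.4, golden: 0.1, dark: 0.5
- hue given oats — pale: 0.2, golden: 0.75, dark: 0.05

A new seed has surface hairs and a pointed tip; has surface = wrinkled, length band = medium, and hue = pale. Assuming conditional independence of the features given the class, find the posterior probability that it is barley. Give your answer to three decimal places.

0.761

wheat: 0.2 × 0.9 × 0.55 × 0.2 × 0.1 × 0.5 = 0.00099
barley: 0.1 × 0.3 × 0.75 × 0.9 × 0.5 × 0.4 = 0.00405
oats: 0.7 × 0.05 × 0.85 × 0.95 × 0.05 × 0.2 = 0.000282625
P(barley | x) = 0.00405 / 0.005322625 ≈ 0.761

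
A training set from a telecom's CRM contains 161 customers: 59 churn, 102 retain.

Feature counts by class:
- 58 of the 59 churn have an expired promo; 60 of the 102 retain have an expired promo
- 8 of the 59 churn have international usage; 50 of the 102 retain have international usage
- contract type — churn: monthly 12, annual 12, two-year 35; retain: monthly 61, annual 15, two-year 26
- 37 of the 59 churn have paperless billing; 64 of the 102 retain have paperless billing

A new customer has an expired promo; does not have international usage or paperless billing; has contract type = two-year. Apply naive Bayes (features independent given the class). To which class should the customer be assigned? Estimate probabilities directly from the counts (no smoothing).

churn

churn: (59/161) × (58/59) × (51/59) × (35/59) × (22/59) ≈ 0.0688822
retain: (102/161) × (60/102) × (52/102) × (26/102) × (38/102) ≈ 0.018042
Highest score → churn.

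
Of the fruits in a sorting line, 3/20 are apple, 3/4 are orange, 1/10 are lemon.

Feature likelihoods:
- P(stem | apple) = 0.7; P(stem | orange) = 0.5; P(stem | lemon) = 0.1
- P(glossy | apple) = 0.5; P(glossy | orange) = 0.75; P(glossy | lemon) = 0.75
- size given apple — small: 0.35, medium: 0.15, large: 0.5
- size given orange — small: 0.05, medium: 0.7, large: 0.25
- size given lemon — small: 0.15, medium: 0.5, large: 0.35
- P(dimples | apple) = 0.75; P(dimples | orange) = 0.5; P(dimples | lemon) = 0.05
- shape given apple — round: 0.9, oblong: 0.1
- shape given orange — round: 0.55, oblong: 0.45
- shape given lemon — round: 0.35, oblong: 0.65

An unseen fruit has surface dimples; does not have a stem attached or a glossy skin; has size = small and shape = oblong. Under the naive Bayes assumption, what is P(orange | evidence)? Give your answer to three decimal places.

apple: 0.15 × (1−0.7) × (1−0.5) × 0.35 × 0.75 × 0.1 = 0.000590625
orange: 0.75 × (1−0.5) × (1−0.75) × 0.05 × 0.5 × 0.45 = 0.0010546875
lemon: 0.1 × (1−0.1) × (1−0.75) × 0.15 × 0.05 × 0.65 = 0.0001096875
P(orange | x) = 0.0010546875 / 0.001755 ≈ 0.601

0.601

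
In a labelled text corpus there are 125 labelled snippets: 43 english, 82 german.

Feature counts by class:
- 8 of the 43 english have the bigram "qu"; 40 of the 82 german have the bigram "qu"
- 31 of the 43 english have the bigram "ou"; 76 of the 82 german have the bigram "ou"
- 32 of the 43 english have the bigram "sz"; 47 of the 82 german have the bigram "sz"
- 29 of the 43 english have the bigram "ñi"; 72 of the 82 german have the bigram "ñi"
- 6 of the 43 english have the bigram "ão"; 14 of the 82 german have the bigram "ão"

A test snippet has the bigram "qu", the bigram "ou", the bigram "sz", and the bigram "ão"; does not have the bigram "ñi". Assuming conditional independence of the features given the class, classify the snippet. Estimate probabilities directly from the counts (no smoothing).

german

english: (43/125) × (8/43) × (31/43) × (32/43) × (14/43) × (6/43) ≈ 0.0015599
german: (82/125) × (40/82) × (76/82) × (47/82) × (10/82) × (14/82) ≈ 0.00353944
Highest score → german.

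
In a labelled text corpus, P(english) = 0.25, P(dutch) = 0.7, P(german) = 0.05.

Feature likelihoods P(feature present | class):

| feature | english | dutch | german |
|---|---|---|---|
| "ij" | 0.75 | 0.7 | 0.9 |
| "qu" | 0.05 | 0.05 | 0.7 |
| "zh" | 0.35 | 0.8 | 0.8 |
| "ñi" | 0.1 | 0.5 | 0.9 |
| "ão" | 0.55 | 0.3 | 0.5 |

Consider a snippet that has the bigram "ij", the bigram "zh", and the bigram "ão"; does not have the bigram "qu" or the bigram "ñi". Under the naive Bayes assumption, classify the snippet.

dutch

english: 0.25 × 0.75 × (1−0.05) × 0.35 × (1−0.1) × 0.55 = 0.03086015625
dutch: 0.7 × 0.7 × (1−0.05) × 0.8 × (1−0.5) × 0.3 = 0.05586
german: 0.05 × 0.9 × (1−0.7) × 0.8 × (1−0.9) × 0.5 = 0.00054
Highest score → dutch.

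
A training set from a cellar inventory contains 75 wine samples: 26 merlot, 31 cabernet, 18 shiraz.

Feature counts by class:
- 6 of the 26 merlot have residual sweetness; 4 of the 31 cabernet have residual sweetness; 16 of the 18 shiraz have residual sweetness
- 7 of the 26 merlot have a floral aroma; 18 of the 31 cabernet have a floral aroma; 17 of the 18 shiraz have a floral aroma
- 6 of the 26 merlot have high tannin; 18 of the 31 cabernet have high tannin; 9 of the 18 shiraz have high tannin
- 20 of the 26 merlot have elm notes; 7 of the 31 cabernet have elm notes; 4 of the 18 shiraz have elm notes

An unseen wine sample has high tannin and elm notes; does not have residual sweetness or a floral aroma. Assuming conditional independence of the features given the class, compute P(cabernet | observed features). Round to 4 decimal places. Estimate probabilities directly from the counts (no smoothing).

merlot: (26/75) × (20/26) × (19/26) × (6/26) × (20/26) ≈ 0.0345926
cabernet: (31/75) × (27/31) × (13/31) × (18/31) × (7/31) ≈ 0.0197939
shiraz: (18/75) × (2/18) × (1/18) × (9/18) × (4/18) ≈ 0.000164609
P(cabernet | x) = 0.0197939 / 0.054551109 ≈ 0.3629

0.3629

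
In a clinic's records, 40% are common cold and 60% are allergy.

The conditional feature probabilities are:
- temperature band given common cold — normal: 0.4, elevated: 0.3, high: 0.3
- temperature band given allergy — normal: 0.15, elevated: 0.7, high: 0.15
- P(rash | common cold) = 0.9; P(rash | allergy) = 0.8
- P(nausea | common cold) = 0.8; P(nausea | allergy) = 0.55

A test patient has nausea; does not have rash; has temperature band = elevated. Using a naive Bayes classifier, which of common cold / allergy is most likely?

allergy

common cold: 0.4 × 0.3 × (1−0.9) × 0.8 = 0.0096
allergy: 0.6 × 0.7 × (1−0.8) × 0.55 = 0.0462
Highest score → allergy.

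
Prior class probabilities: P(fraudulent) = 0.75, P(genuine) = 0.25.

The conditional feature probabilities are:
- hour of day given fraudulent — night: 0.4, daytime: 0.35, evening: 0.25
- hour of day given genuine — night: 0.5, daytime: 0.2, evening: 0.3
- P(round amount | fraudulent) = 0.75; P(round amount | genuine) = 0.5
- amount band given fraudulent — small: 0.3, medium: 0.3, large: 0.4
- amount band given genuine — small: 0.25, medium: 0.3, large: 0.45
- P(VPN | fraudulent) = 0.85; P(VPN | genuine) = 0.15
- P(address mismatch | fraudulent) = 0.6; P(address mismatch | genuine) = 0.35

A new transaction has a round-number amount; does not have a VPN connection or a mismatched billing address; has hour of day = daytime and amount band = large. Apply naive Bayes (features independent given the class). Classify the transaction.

fraudulent: 0.75 × 0.35 × 0.75 × 0.4 × (1−0.85) × (1−0.6) = 0.004725
genuine: 0.25 × 0.2 × 0.5 × 0.45 × (1−0.15) × (1−0.35) = 0.006215625
Highest score → genuine.

genuine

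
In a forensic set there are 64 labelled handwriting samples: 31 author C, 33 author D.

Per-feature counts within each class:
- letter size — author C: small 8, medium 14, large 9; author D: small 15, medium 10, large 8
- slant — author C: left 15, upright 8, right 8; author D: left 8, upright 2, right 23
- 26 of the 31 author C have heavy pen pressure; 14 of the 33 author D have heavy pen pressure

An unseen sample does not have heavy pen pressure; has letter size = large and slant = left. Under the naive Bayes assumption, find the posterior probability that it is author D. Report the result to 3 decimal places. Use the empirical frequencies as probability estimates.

0.614

author C: (31/64) × (9/31) × (15/31) × (5/31) ≈ 0.0109749
author D: (33/64) × (8/33) × (8/33) × (19/33) ≈ 0.0174472
P(author D | x) = 0.0174472 / 0.0284221 ≈ 0.614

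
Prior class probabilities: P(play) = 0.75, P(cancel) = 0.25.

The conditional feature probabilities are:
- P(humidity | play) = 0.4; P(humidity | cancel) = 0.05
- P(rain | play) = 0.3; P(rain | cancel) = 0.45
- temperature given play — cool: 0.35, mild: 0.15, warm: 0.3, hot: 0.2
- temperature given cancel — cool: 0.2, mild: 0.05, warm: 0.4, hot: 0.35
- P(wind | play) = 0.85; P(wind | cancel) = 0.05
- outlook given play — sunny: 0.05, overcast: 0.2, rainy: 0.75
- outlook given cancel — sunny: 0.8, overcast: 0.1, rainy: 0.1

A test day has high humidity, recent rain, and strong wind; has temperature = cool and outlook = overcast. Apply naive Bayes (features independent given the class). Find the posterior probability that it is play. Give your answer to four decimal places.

0.9990

play: 0.75 × 0.4 × 0.3 × 0.35 × 0.85 × 0.2 = 0.005355
cancel: 0.25 × 0.05 × 0.45 × 0.2 × 0.05 × 0.1 = 0.000005625
P(play | x) = 0.005355 / 0.005360625 ≈ 0.9990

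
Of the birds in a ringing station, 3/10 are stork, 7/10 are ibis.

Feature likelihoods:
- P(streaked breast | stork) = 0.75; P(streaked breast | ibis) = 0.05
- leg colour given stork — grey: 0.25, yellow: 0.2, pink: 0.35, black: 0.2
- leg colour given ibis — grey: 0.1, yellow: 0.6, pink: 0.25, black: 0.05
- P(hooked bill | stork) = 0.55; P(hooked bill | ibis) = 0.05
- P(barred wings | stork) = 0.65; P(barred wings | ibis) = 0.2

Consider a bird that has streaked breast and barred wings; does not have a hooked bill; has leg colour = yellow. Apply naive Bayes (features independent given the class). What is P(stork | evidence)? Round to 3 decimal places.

0.767

stork: 0.3 × 0.75 × 0.2 × (1−0.55) × 0.65 = 0.0131625
ibis: 0.7 × 0.05 × 0.6 × (1−0.05) × 0.2 = 0.00399
P(stork | x) = 0.0131625 / 0.0171525 ≈ 0.767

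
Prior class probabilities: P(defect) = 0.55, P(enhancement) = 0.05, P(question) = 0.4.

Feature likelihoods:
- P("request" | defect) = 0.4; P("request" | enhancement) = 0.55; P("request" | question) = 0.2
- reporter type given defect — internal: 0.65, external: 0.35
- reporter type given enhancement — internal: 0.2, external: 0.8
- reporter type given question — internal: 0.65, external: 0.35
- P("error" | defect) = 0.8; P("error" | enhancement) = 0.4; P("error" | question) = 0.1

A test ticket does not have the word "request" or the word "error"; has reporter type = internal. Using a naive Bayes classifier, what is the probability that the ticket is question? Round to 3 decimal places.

0.804

defect: 0.55 × (1−0.4) × 0.65 × (1−0.8) = 0.0429
enhancement: 0.05 × (1−0.55) × 0.2 × (1−0.4) = 0.0027
question: 0.4 × (1−0.2) × 0.65 × (1−0.1) = 0.1872
P(question | x) = 0.1872 / 0.2328 ≈ 0.804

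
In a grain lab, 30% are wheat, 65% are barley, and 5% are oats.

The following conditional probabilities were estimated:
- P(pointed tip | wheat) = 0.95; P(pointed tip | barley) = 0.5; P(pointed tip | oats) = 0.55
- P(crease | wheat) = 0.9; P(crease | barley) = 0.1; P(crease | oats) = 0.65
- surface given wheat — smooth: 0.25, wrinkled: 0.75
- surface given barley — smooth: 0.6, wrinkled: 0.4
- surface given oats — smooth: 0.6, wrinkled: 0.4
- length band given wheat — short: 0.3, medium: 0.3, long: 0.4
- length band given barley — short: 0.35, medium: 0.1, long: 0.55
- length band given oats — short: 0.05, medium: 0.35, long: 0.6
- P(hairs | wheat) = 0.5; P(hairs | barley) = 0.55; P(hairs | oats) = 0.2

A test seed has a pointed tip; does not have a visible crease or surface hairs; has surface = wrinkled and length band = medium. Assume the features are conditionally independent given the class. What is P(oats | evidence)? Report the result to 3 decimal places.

0.113

wheat: 0.3 × 0.95 × (1−0.9) × 0.75 × 0.3 × (1−0.5) = 0.00320625
barley: 0.65 × 0.5 × (1−0.1) × 0.4 × 0.1 × (1−0.55) = 0.005265
oats: 0.05 × 0.55 × (1−0.65) × 0.4 × 0.35 × (1−0.2) = 0.001078
P(oats | x) = 0.001078 / 0.00954925 ≈ 0.113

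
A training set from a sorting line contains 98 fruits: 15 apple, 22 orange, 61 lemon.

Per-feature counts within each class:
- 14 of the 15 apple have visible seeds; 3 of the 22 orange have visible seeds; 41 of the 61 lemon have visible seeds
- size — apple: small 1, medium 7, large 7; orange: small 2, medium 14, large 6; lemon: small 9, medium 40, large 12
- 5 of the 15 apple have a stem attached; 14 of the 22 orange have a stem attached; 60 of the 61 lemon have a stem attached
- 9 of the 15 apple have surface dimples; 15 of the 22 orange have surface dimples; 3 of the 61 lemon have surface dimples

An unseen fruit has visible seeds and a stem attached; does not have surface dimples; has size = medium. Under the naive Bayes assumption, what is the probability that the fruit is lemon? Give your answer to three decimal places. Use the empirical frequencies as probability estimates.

apple: (15/98) × (14/15) × (7/15) × (5/15) × (6/15) ≈ 0.00888889
orange: (22/98) × (3/22) × (14/22) × (14/22) × (7/22) ≈ 0.0039444
lemon: (61/98) × (41/61) × (40/61) × (60/61) × (58/61) ≈ 0.256571
P(lemon | x) = 0.256571 / 0.26940429 ≈ 0.952

0.952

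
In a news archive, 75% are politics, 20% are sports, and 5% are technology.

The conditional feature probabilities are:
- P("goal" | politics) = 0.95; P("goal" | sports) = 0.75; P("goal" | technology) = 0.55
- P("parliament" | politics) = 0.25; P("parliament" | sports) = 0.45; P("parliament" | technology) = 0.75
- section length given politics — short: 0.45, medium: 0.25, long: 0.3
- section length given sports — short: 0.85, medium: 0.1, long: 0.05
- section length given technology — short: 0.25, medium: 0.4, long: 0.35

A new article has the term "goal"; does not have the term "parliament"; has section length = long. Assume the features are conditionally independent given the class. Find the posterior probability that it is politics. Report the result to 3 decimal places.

0.961

politics: 0.75 × 0.95 × (1−0.25) × 0.3 = 0.1603125
sports: 0.2 × 0.75 × (1−0.45) × 0.05 = 0.004125
technology: 0.05 × 0.55 × (1−0.75) × 0.35 = 0.00240625
P(politics | x) = 0.1603125 / 0.16684375 ≈ 0.961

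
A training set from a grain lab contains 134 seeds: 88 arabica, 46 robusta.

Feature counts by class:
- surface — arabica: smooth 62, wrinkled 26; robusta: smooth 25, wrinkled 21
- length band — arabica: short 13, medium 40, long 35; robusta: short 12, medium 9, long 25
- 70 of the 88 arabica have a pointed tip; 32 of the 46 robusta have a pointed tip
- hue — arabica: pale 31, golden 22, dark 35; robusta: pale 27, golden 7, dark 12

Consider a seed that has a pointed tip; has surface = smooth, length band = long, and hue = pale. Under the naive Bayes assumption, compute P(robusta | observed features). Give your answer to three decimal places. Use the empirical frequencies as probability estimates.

0.445

arabica: (88/134) × (62/88) × (35/88) × (70/88) × (31/88) ≈ 0.0515664
robusta: (46/134) × (25/46) × (25/46) × (32/46) × (27/46) ≈ 0.0414014
P(robusta | x) = 0.0414014 / 0.0929678 ≈ 0.445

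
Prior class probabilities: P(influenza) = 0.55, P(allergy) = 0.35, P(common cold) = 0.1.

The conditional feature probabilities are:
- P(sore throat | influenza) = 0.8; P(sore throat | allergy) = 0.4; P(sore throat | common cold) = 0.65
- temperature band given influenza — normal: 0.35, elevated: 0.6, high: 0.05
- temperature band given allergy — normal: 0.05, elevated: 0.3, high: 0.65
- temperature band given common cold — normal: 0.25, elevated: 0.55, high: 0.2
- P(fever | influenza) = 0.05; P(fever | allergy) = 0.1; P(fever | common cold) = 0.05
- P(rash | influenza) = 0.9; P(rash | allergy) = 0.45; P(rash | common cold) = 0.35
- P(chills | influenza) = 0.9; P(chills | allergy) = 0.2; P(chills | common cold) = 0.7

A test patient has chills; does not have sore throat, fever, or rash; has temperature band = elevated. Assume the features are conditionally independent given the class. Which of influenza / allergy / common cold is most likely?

influenza: 0.55 × (1−0.8) × 0.6 × (1−0.05) × (1−0.9) × 0.9 = 0.005643
allergy: 0.35 × (1−0.4) × 0.3 × (1−0.1) × (1−0.45) × 0.2 = 0.006237
common cold: 0.1 × (1−0.65) × 0.55 × (1−0.05) × (1−0.35) × 0.7 = 0.0083208125
Highest score → common cold.

common cold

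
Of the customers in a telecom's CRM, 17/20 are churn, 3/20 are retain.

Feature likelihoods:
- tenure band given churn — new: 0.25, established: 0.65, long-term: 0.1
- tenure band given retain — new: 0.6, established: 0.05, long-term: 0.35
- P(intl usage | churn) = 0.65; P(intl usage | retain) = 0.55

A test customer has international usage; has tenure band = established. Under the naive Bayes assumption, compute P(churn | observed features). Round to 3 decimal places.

churn: 0.85 × 0.65 × 0.65 = 0.359125
retain: 0.15 × 0.05 × 0.55 = 0.004125
P(churn | x) = 0.359125 / 0.36325 ≈ 0.989

0.989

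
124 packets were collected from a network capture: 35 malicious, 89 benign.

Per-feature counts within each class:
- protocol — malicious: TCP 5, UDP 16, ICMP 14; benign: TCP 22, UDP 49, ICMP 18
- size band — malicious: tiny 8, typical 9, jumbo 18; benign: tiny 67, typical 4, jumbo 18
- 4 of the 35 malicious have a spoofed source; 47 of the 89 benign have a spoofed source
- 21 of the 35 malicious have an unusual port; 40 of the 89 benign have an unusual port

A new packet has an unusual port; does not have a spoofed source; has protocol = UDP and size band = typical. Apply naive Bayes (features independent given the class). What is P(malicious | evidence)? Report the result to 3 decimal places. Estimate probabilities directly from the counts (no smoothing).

0.824

malicious: (35/124) × (16/35) × (9/35) × (31/35) × (21/35) ≈ 0.0176327
benign: (89/124) × (49/89) × (4/89) × (42/89) × (40/89) ≈ 0.00376681
P(malicious | x) = 0.0176327 / 0.02139951 ≈ 0.824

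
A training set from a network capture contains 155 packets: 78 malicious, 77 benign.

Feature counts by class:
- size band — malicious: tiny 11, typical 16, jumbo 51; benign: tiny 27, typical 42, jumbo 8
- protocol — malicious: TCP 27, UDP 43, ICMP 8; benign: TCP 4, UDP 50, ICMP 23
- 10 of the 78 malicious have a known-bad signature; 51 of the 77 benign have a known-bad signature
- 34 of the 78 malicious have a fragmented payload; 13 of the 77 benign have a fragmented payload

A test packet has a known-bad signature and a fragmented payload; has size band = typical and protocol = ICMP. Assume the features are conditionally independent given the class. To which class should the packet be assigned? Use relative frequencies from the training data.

malicious: (78/155) × (16/78) × (8/78) × (10/78) × (34/78) ≈ 0.000591662
benign: (77/155) × (42/77) × (23/77) × (51/77) × (13/77) ≈ 0.0090508
Highest score → benign.

benign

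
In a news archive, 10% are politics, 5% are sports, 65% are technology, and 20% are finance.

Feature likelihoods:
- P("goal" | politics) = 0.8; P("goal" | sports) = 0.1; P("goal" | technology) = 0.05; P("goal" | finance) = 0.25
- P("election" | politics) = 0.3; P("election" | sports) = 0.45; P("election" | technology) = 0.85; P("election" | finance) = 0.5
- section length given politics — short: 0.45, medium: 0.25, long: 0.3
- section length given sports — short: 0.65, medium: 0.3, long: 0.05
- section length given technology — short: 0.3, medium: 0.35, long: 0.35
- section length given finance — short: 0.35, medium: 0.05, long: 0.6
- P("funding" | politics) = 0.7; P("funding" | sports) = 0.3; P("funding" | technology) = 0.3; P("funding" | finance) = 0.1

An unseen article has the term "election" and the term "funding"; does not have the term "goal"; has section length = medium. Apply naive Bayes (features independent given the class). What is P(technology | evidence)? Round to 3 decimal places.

0.944

politics: 0.1 × (1−0.8) × 0.3 × 0.25 × 0.7 = 0.00105
sports: 0.05 × (1−0.1) × 0.45 × 0.3 × 0.3 = 0.0018225
technology: 0.65 × (1−0.05) × 0.85 × 0.35 × 0.3 = 0.055111875
finance: 0.2 × (1−0.25) × 0.5 × 0.05 × 0.1 = 0.000375
P(technology | x) = 0.055111875 / 0.058359375 ≈ 0.944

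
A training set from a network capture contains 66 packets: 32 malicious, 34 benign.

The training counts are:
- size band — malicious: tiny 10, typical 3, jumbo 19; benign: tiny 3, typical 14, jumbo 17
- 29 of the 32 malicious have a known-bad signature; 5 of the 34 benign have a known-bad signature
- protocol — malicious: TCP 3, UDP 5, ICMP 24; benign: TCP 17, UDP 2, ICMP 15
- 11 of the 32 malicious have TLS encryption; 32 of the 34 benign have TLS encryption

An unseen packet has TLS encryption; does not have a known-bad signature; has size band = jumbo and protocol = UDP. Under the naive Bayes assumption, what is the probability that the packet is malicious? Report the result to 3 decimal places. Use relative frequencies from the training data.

0.106

malicious: (32/66) × (19/32) × (3/32) × (5/32) × (11/32) = 0.0014495849609375
benign: (34/66) × (17/34) × (29/34) × (2/34) × (32/34) ≈ 0.0121632
P(malicious | x) = 0.0014495849609375 / 0.0136127849609375 ≈ 0.106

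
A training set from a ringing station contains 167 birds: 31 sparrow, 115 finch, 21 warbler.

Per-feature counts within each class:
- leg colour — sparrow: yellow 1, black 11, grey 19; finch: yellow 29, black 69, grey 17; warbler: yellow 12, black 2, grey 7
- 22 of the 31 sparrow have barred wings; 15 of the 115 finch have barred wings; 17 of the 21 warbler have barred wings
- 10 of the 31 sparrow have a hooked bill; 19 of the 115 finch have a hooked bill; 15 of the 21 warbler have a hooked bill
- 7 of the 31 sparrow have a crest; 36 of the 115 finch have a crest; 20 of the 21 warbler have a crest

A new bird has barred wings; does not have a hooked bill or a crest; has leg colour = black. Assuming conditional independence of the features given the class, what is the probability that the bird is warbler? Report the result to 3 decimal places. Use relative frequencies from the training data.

sparrow: (31/167) × (11/31) × (22/31) × (21/31) × (24/31) ≈ 0.0245157
finch: (115/167) × (69/115) × (15/115) × (96/115) × (79/115) ≈ 0.030905
warbler: (21/167) × (2/21) × (17/21) × (6/21) × (1/21) ≈ 0.000131903
P(warbler | x) = 0.000131903 / 0.055552603 ≈ 0.002

0.002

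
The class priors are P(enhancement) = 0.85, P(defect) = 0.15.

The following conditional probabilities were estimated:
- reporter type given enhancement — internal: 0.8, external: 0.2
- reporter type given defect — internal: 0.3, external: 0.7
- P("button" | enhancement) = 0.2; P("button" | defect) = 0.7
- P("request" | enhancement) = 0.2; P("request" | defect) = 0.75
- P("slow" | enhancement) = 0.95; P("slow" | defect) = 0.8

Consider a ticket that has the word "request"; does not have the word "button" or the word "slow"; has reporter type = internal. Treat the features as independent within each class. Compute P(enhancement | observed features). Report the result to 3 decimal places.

0.729

enhancement: 0.85 × 0.8 × (1−0.2) × 0.2 × (1−0.95) = 0.00544
defect: 0.15 × 0.3 × (1−0.7) × 0.75 × (1−0.8) = 0.002025
P(enhancement | x) = 0.00544 / 0.007465 ≈ 0.729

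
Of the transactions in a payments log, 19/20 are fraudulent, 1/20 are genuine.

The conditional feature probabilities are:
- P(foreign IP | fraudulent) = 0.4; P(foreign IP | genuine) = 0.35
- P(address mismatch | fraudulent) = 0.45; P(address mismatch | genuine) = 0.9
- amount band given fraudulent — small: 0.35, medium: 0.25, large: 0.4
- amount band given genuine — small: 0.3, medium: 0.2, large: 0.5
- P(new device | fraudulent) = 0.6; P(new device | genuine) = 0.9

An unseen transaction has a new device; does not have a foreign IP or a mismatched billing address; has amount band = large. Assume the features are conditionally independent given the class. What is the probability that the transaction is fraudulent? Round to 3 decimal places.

fraudulent: 0.95 × (1−0.4) × (1−0.45) × 0.4 × 0.6 = 0.07524
genuine: 0.05 × (1−0.35) × (1−0.9) × 0.5 × 0.9 = 0.0014625
P(fraudulent | x) = 0.07524 / 0.0767025 ≈ 0.981

0.981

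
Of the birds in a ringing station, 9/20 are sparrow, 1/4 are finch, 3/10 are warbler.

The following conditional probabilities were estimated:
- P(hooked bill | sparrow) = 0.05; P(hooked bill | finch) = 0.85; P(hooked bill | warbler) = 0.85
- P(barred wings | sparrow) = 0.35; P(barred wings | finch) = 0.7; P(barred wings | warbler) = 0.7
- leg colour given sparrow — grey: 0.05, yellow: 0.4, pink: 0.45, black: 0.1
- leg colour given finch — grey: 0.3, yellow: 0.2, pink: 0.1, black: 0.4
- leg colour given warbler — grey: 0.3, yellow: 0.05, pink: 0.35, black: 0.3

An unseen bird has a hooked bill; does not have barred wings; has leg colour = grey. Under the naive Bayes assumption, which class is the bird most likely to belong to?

sparrow: 0.45 × 0.05 × (1−0.35) × 0.05 = 0.00073125
finch: 0.25 × 0.85 × (1−0.7) × 0.3 = 0.019125
warbler: 0.3 × 0.85 × (1−0.7) × 0.3 = 0.02295
Highest score → warbler.

warbler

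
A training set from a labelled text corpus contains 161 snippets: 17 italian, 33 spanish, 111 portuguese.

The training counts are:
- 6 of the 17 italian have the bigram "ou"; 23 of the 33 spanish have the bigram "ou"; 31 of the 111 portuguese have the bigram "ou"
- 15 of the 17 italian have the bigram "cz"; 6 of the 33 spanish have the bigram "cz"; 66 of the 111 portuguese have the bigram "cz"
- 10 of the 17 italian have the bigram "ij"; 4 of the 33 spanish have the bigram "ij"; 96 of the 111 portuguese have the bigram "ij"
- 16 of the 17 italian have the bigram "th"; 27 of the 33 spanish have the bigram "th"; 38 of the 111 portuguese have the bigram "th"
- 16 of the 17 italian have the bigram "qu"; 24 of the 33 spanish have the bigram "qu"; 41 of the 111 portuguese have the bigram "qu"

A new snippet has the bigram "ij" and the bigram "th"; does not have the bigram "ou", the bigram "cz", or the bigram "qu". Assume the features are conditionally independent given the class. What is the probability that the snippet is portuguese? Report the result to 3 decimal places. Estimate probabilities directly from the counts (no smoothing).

0.958

italian: (17/161) × (11/17) × (2/17) × (10/17) × (16/17) × (1/17) ≈ 0.000261771
spanish: (33/161) × (10/33) × (27/33) × (4/33) × (27/33) × (9/33) ≈ 0.00137451
portuguese: (111/161) × (80/111) × (45/111) × (96/111) × (38/111) × (70/111) ≈ 0.037613
P(portuguese | x) = 0.037613 / 0.039249281 ≈ 0.958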